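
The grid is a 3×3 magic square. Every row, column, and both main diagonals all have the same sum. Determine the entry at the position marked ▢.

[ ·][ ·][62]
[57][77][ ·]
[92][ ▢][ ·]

Anti-diagonal is complete and sums to 231; that is the magic constant.
Using row 2: 57 + 77 + ? → (2,3) = 231 − 134 = 97.
From column 1, 231 − (57 + 92) gives (1,1) = 82.
Column 3 must total 231; the given cells sum to 159, so (3,3) = 72.
Row 1 needs 231; the known cells sum to 144, so (1,2) = 87.
Using row 3: 92 + 72 + ? → (3,2) = 231 − 164 = 67.

67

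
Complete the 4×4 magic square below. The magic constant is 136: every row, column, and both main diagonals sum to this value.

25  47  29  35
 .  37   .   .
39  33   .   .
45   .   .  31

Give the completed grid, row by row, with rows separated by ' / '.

25 47 29 35 / 27 37 23 49 / 39 33 43 21 / 45 19 41 31

Column 1 needs 136; the known cells sum to 109, so (2,1) = 27.
Column 2 needs 136; the known cells sum to 117, so (4,2) = 19.
From main diagonal, 136 − (25 + 37 + 31) gives (3,3) = 43.
The remaining cell in anti-diagonal is (2,3) = 136 − 113 = 23.
Using row 2: 27 + 37 + 23 + ? → (2,4) = 136 − 87 = 49.
The remaining cell in row 3 is (3,4) = 136 − 115 = 21.
Row 4 needs 136; the known cells sum to 95, so (4,3) = 41.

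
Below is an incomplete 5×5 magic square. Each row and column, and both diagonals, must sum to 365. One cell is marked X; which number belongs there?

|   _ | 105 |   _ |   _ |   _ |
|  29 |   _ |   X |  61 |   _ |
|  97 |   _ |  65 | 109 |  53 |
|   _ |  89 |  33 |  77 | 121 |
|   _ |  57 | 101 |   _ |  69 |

117

Row 3: 97 + 65 + 109 + 53 + ? = 365, so (3,2) = 41.
Row 4 needs 365; the known cells sum to 320, so (4,1) = 45.
Column 2 needs 365; the known cells sum to 292, so (2,2) = 73.
Main diagonal must total 365; the given cells sum to 284, so (1,1) = 81.
Column 1 needs 365; the known cells sum to 252, so (5,1) = 113.
Anti-diagonal needs 365; the known cells sum to 328, so (1,5) = 37.
Row 5: 113 + 57 + 101 + 69 + ? = 365, so (5,4) = 25.
Column 4: 61 + 109 + 77 + 25 + ? = 365, so (1,4) = 93.
The remaining cell in column 5 is (2,5) = 365 − 280 = 85.
The remaining cell in row 1 is (1,3) = 365 − 316 = 49.
Row 2 must total 365; the given cells sum to 248, so (2,3) = 117.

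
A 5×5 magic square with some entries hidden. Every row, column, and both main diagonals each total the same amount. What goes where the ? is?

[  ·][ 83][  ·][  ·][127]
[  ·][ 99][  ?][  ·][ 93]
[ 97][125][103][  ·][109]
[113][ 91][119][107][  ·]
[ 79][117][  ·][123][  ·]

87

Column 2 is complete and sums to 515; that is the magic constant.
Row 3 must total 515; the given cells sum to 434, so (3,4) = 81.
The remaining cell in row 4 is (4,5) = 515 − 430 = 85.
The remaining cell in column 5 is (5,5) = 515 − 414 = 101.
The remaining cell in main diagonal is (1,1) = 515 − 410 = 105.
The remaining cell in anti-diagonal is (2,4) = 515 − 400 = 115.
Row 5 needs 515; the known cells sum to 420, so (5,3) = 95.
From column 1, 515 − (105 + 97 + 113 + 79) gives (2,1) = 121.
The remaining cell in column 4 is (1,4) = 515 − 426 = 89.
Row 1: 105 + 83 + 89 + 127 + ? = 515, so (1,3) = 111.
Row 2: 121 + 99 + 115 + 93 + ? = 515, so (2,3) = 87.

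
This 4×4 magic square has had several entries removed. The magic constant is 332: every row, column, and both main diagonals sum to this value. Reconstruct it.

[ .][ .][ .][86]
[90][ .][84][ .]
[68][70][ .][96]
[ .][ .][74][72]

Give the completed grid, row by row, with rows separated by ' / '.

Row 3 needs 332; the known cells sum to 234, so (3,3) = 98.
Using column 3: 84 + 98 + 74 + ? → (1,3) = 332 − 256 = 76.
Column 4 needs 332; the known cells sum to 254, so (2,4) = 78.
Using anti-diagonal: 86 + 84 + 70 + ? → (4,1) = 332 − 240 = 92.
The remaining cell in row 2 is (2,2) = 332 − 252 = 80.
Row 4: 92 + 74 + 72 + ? = 332, so (4,2) = 94.
Using column 1: 90 + 68 + 92 + ? → (1,1) = 332 − 250 = 82.
The remaining cell in column 2 is (1,2) = 332 − 244 = 88.

82 88 76 86 / 90 80 84 78 / 68 70 98 96 / 92 94 74 72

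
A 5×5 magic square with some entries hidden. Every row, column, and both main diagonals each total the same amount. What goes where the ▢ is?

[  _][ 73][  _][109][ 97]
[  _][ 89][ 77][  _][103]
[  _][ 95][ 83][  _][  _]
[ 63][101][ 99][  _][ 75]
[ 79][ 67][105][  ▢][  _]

Column 2 is complete and sums to 425; that is the magic constant.
The remaining cell in row 4 is (4,4) = 425 − 338 = 87.
Column 3 needs 425; the known cells sum to 364, so (1,3) = 61.
Anti-diagonal needs 425; the known cells sum to 360, so (2,4) = 65.
Row 1: 73 + 61 + 109 + 97 + ? = 425, so (1,1) = 85.
Row 2: 89 + 77 + 65 + 103 + ? = 425, so (2,1) = 91.
Column 1 needs 425; the known cells sum to 318, so (3,1) = 107.
The remaining cell in main diagonal is (5,5) = 425 − 344 = 81.
Using row 5: 79 + 67 + 105 + 81 + ? → (5,4) = 425 − 332 = 93.

93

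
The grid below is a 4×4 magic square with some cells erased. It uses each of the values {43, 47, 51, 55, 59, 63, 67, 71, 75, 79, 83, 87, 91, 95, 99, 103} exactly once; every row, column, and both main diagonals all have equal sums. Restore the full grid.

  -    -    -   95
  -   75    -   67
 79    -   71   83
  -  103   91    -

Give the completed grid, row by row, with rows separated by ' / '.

The 16 entries sum to 1168, so each line sums to 1168/4 = 292.
Row 3 must total 292; the given cells sum to 233, so (3,2) = 59.
Column 2: 75 + 59 + 103 + ? = 292, so (1,2) = 55.
Column 4 must total 292; the given cells sum to 245, so (4,4) = 47.
Using main diagonal: 75 + 71 + 47 + ? → (1,1) = 292 − 193 = 99.
Row 1 must total 292; the given cells sum to 249, so (1,3) = 43.
The remaining cell in row 4 is (4,1) = 292 − 241 = 51.
From column 1, 292 − (99 + 79 + 51) gives (2,1) = 63.
The remaining cell in column 3 is (2,3) = 292 − 205 = 87.

99 55 43 95 / 63 75 87 67 / 79 59 71 83 / 51 103 91 47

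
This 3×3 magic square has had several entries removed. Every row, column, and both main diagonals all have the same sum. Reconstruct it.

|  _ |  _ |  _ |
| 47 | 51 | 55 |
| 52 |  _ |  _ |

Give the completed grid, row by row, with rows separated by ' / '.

Row 2 is already complete: 47 + 51 + 55 = 153, so that is the magic constant.
Using column 1: 47 + 52 + ? → (1,1) = 153 − 99 = 54.
Main diagonal needs 153; the known cells sum to 105, so (3,3) = 48.
From anti-diagonal, 153 − (51 + 52) gives (1,3) = 50.
From row 1, 153 − (54 + 50) gives (1,2) = 49.
The remaining cell in row 3 is (3,2) = 153 − 100 = 53.

54 49 50 / 47 51 55 / 52 53 48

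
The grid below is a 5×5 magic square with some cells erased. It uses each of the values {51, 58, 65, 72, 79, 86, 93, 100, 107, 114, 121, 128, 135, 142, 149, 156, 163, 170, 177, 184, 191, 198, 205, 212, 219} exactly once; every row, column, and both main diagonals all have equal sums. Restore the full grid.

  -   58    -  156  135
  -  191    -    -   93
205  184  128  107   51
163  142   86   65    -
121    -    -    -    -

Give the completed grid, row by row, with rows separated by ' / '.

114 58 212 156 135 / 72 191 170 149 93 / 205 184 128 107 51 / 163 142 86 65 219 / 121 100 79 198 177

The 25 entries sum to 3375, so each line sums to 3375/5 = 675.
The remaining cell in row 4 is (4,5) = 675 − 456 = 219.
Column 2: 58 + 191 + 184 + 142 + ? = 675, so (5,2) = 100.
Column 5: 135 + 93 + 51 + 219 + ? = 675, so (5,5) = 177.
From main diagonal, 675 − (191 + 128 + 65 + 177) gives (1,1) = 114.
Anti-diagonal needs 675; the known cells sum to 526, so (2,4) = 149.
Row 1 needs 675; the known cells sum to 463, so (1,3) = 212.
From column 1, 675 − (114 + 205 + 163 + 121) gives (2,1) = 72.
Column 4: 156 + 149 + 107 + 65 + ? = 675, so (5,4) = 198.
Row 2: 72 + 191 + 149 + 93 + ? = 675, so (2,3) = 170.
Row 5 needs 675; the known cells sum to 596, so (5,3) = 79.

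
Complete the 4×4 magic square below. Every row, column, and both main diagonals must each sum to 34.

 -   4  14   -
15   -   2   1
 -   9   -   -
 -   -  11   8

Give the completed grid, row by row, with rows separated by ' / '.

3 4 14 13 / 15 16 2 1 / 6 9 7 12 / 10 5 11 8

From row 2, 34 − (15 + 2 + 1) gives (2,2) = 16.
Column 2: 4 + 16 + 9 + ? = 34, so (4,2) = 5.
Column 3 needs 34; the known cells sum to 27, so (3,3) = 7.
Main diagonal needs 34; the known cells sum to 31, so (1,1) = 3.
Row 1: 3 + 4 + 14 + ? = 34, so (1,4) = 13.
From row 4, 34 − (5 + 11 + 8) gives (4,1) = 10.
The remaining cell in column 1 is (3,1) = 34 − 28 = 6.
Column 4: 13 + 1 + 8 + ? = 34, so (3,4) = 12.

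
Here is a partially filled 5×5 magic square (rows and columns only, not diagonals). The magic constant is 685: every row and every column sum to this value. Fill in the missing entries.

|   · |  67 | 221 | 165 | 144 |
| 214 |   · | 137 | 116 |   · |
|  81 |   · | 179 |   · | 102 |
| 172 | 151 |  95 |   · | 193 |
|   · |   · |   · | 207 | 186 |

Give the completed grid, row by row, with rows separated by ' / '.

Row 1 needs 685; the known cells sum to 597, so (1,1) = 88.
Row 4 must total 685; the given cells sum to 611, so (4,4) = 74.
Column 1 must total 685; the given cells sum to 555, so (5,1) = 130.
Column 3 needs 685; the known cells sum to 632, so (5,3) = 53.
Column 4: 165 + 116 + 74 + 207 + ? = 685, so (3,4) = 123.
Column 5 needs 685; the known cells sum to 625, so (2,5) = 60.
The remaining cell in row 2 is (2,2) = 685 − 527 = 158.
Row 3: 81 + 179 + 123 + 102 + ? = 685, so (3,2) = 200.
Row 5 must total 685; the given cells sum to 576, so (5,2) = 109.

88 67 221 165 144 / 214 158 137 116 60 / 81 200 179 123 102 / 172 151 95 74 193 / 130 109 53 207 186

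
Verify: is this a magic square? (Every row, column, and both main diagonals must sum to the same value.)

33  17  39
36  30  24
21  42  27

Row 1: 33 + 17 + 39 = 89.
Row 2: 36 + 30 + 24 = 90.
Row 3: 21 + 42 + 27 = 90.
Column 1: 33 + 36 + 21 = 90.
Column 2: 17 + 30 + 42 = 89.
Column 3: 39 + 24 + 27 = 90.
Main diagonal: 33 + 30 + 27 = 90.
Anti-diagonal: 39 + 30 + 21 = 90.

No — column 2 sums to 89 but main diagonal sums to 90.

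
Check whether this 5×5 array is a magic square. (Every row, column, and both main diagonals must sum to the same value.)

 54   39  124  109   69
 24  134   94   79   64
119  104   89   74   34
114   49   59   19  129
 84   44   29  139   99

Row 1: 54 + 39 + 124 + 109 + 69 = 395.
Row 2: 24 + 134 + 94 + 79 + 64 = 395.
Row 3: 119 + 104 + 89 + 74 + 34 = 420.
Row 4: 114 + 49 + 59 + 19 + 129 = 370.
Row 5: 84 + 44 + 29 + 139 + 99 = 395.
Column 1: 54 + 24 + 119 + 114 + 84 = 395.
Column 2: 39 + 134 + 104 + 49 + 44 = 370.
Column 3: 124 + 94 + 89 + 59 + 29 = 395.
Column 4: 109 + 79 + 74 + 19 + 139 = 420.
Column 5: 69 + 64 + 34 + 129 + 99 = 395.
Main diagonal: 54 + 134 + 89 + 19 + 99 = 395.
Anti-diagonal: 69 + 79 + 89 + 49 + 84 = 370.

No — column 1 sums to 395 but anti-diagonal sums to 370.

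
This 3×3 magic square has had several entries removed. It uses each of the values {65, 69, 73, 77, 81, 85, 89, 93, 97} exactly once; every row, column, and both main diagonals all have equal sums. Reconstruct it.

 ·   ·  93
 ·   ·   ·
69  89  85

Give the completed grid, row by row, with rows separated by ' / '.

The 9 entries sum to 729, so each line sums to 729/3 = 243.
Column 3 needs 243; the known cells sum to 178, so (2,3) = 65.
Anti-diagonal must total 243; the given cells sum to 162, so (2,2) = 81.
Row 2: 81 + 65 + ? = 243, so (2,1) = 97.
The remaining cell in column 1 is (1,1) = 243 − 166 = 77.
Column 2: 81 + 89 + ? = 243, so (1,2) = 73.

77 73 93 / 97 81 65 / 69 89 85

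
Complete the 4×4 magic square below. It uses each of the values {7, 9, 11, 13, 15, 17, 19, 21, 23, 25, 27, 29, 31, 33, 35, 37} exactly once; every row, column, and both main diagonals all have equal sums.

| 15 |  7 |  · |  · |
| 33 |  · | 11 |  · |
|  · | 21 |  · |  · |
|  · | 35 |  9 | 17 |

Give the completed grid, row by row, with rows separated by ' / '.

The 16 entries sum to 352, so each line sums to 352/4 = 88.
The remaining cell in row 4 is (4,1) = 88 − 61 = 27.
Column 1 needs 88; the known cells sum to 75, so (3,1) = 13.
From column 2, 88 − (7 + 21 + 35) gives (2,2) = 25.
The remaining cell in main diagonal is (3,3) = 88 − 57 = 31.
From anti-diagonal, 88 − (11 + 21 + 27) gives (1,4) = 29.
Row 1 needs 88; the known cells sum to 51, so (1,3) = 37.
Using row 2: 33 + 25 + 11 + ? → (2,4) = 88 − 69 = 19.
Row 3: 13 + 21 + 31 + ? = 88, so (3,4) = 23.

15 7 37 29 / 33 25 11 19 / 13 21 31 23 / 27 35 9 17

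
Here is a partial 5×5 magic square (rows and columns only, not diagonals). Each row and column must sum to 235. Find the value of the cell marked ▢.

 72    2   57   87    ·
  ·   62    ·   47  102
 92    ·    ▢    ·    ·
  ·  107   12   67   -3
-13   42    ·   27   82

From row 1, 235 − (72 + 2 + 57 + 87) gives (1,5) = 17.
Row 4 must total 235; the given cells sum to 183, so (4,1) = 52.
Row 5 must total 235; the given cells sum to 138, so (5,3) = 97.
Column 1 needs 235; the known cells sum to 203, so (2,1) = 32.
From column 2, 235 − (2 + 62 + 107 + 42) gives (3,2) = 22.
Column 4 must total 235; the given cells sum to 228, so (3,4) = 7.
Column 5 needs 235; the known cells sum to 198, so (3,5) = 37.
Row 2 must total 235; the given cells sum to 243, so (2,3) = -8.
Row 3 must total 235; the given cells sum to 158, so (3,3) = 77.

77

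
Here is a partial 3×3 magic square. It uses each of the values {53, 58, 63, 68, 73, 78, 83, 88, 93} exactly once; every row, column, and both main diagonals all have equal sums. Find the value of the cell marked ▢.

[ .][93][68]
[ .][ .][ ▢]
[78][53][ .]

63

The 9 entries sum to 657, so each line sums to 657/3 = 219.
Row 1 needs 219; the known cells sum to 161, so (1,1) = 58.
Row 3 must total 219; the given cells sum to 131, so (3,3) = 88.
The remaining cell in column 1 is (2,1) = 219 − 136 = 83.
From column 2, 219 − (93 + 53) gives (2,2) = 73.
Column 3 must total 219; the given cells sum to 156, so (2,3) = 63.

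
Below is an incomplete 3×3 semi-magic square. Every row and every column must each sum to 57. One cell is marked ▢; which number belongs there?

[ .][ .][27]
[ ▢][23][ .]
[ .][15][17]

Row 3 needs 57; the known cells sum to 32, so (3,1) = 25.
From column 2, 57 − (23 + 15) gives (1,2) = 19.
Column 3 must total 57; the given cells sum to 44, so (2,3) = 13.
Row 1 needs 57; the known cells sum to 46, so (1,1) = 11.
Row 2 must total 57; the given cells sum to 36, so (2,1) = 21.

21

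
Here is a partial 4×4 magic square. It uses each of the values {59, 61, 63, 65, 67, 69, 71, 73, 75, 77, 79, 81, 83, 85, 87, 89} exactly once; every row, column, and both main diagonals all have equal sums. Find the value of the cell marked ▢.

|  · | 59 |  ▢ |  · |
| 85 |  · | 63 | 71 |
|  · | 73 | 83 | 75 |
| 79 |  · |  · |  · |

The 16 entries sum to 1184, so each line sums to 1184/4 = 296.
Using row 2: 85 + 63 + 71 + ? → (2,2) = 296 − 219 = 77.
Row 3: 73 + 83 + 75 + ? = 296, so (3,1) = 65.
Column 1: 85 + 65 + 79 + ? = 296, so (1,1) = 67.
Column 2 must total 296; the given cells sum to 209, so (4,2) = 87.
Using main diagonal: 67 + 77 + 83 + ? → (4,4) = 296 − 227 = 69.
The remaining cell in anti-diagonal is (1,4) = 296 − 215 = 81.
Row 1 must total 296; the given cells sum to 207, so (1,3) = 89.

89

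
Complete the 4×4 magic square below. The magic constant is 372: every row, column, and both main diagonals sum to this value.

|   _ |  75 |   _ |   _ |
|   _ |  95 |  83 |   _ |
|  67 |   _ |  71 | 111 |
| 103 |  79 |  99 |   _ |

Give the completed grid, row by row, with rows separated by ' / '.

The remaining cell in row 3 is (3,2) = 372 − 249 = 123.
From row 4, 372 − (103 + 79 + 99) gives (4,4) = 91.
Column 3: 83 + 71 + 99 + ? = 372, so (1,3) = 119.
Using main diagonal: 95 + 71 + 91 + ? → (1,1) = 372 − 257 = 115.
Anti-diagonal needs 372; the known cells sum to 309, so (1,4) = 63.
Column 1 needs 372; the known cells sum to 285, so (2,1) = 87.
Column 4 must total 372; the given cells sum to 265, so (2,4) = 107.

115 75 119 63 / 87 95 83 107 / 67 123 71 111 / 103 79 99 91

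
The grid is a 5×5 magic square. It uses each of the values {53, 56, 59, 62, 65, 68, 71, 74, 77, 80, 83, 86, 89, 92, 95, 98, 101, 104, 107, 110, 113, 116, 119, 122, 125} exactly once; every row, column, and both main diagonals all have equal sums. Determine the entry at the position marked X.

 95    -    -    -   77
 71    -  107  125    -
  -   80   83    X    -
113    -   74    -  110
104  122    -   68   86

The 25 entries sum to 2225, so each line sums to 2225/5 = 445.
Row 5 needs 445; the known cells sum to 380, so (5,3) = 65.
Column 1 needs 445; the known cells sum to 383, so (3,1) = 62.
From column 3, 445 − (107 + 83 + 74 + 65) gives (1,3) = 116.
From anti-diagonal, 445 − (77 + 125 + 83 + 104) gives (4,2) = 56.
Row 4 must total 445; the given cells sum to 353, so (4,4) = 92.
Main diagonal: 95 + 83 + 92 + 86 + ? = 445, so (2,2) = 89.
Using row 2: 71 + 89 + 107 + 125 + ? → (2,5) = 445 − 392 = 53.
Column 2: 89 + 80 + 56 + 122 + ? = 445, so (1,2) = 98.
Column 5 must total 445; the given cells sum to 326, so (3,5) = 119.
From row 1, 445 − (95 + 98 + 116 + 77) gives (1,4) = 59.
Row 3: 62 + 80 + 83 + 119 + ? = 445, so (3,4) = 101.

101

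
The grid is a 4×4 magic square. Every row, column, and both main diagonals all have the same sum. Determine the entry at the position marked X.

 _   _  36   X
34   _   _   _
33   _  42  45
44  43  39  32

Row 4 is complete and sums to 158; that is the magic constant.
Row 3: 33 + 42 + 45 + ? = 158, so (3,2) = 38.
Column 1: 34 + 33 + 44 + ? = 158, so (1,1) = 47.
Using column 3: 36 + 42 + 39 + ? → (2,3) = 158 − 117 = 41.
From main diagonal, 158 − (47 + 42 + 32) gives (2,2) = 37.
Using anti-diagonal: 41 + 38 + 44 + ? → (1,4) = 158 − 123 = 35.

35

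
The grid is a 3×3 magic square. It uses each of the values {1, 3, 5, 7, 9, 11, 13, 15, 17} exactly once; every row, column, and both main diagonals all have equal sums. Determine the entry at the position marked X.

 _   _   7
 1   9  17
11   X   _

The 9 entries sum to 81, so each line sums to 81/3 = 27.
Column 1 needs 27; the known cells sum to 12, so (1,1) = 15.
The remaining cell in column 3 is (3,3) = 27 − 24 = 3.
The remaining cell in row 1 is (1,2) = 27 − 22 = 5.
The remaining cell in row 3 is (3,2) = 27 − 14 = 13.

13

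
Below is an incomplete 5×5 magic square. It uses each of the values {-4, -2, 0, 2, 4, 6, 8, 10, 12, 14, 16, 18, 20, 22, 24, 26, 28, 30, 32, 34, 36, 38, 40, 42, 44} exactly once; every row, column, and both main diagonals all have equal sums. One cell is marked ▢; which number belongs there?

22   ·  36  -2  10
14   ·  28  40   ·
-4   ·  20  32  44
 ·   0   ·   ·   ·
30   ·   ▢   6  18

4

The 25 entries sum to 500, so each line sums to 500/5 = 100.
Row 1: 22 + 36 + (-2) + 10 + ? = 100, so (1,2) = 34.
The remaining cell in row 3 is (3,2) = 100 − 92 = 8.
The remaining cell in column 1 is (4,1) = 100 − 62 = 38.
Using column 4: -2 + 40 + 32 + 6 + ? → (4,4) = 100 − 76 = 24.
From main diagonal, 100 − (22 + 20 + 24 + 18) gives (2,2) = 16.
From row 2, 100 − (14 + 16 + 28 + 40) gives (2,5) = 2.
From column 2, 100 − (34 + 16 + 8 + 0) gives (5,2) = 42.
Column 5 must total 100; the given cells sum to 74, so (4,5) = 26.
From row 4, 100 − (38 + 0 + 24 + 26) gives (4,3) = 12.
The remaining cell in row 5 is (5,3) = 100 − 96 = 4.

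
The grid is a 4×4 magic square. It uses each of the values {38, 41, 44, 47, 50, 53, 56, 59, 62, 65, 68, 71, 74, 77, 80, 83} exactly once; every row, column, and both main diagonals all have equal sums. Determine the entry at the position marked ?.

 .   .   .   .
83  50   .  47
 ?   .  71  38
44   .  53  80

The 16 entries sum to 968, so each line sums to 968/4 = 242.
Row 2: 83 + 50 + 47 + ? = 242, so (2,3) = 62.
The remaining cell in row 4 is (4,2) = 242 − 177 = 65.
Column 3 must total 242; the given cells sum to 186, so (1,3) = 56.
Using column 4: 47 + 38 + 80 + ? → (1,4) = 242 − 165 = 77.
Main diagonal needs 242; the known cells sum to 201, so (1,1) = 41.
The remaining cell in anti-diagonal is (3,2) = 242 − 183 = 59.
Row 1 needs 242; the known cells sum to 174, so (1,2) = 68.
Using row 3: 59 + 71 + 38 + ? → (3,1) = 242 − 168 = 74.

74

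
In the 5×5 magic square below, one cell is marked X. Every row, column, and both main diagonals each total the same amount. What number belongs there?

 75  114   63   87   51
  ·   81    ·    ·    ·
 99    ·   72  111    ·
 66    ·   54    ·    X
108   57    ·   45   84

Row 1 is complete and sums to 390; that is the magic constant.
Row 5 must total 390; the given cells sum to 294, so (5,3) = 96.
The remaining cell in column 1 is (2,1) = 390 − 348 = 42.
Column 3 needs 390; the known cells sum to 285, so (2,3) = 105.
The remaining cell in main diagonal is (4,4) = 390 − 312 = 78.
The remaining cell in column 4 is (2,4) = 390 − 321 = 69.
Anti-diagonal: 51 + 69 + 72 + 108 + ? = 390, so (4,2) = 90.
Row 2: 42 + 81 + 105 + 69 + ? = 390, so (2,5) = 93.
The remaining cell in row 4 is (4,5) = 390 − 288 = 102.

102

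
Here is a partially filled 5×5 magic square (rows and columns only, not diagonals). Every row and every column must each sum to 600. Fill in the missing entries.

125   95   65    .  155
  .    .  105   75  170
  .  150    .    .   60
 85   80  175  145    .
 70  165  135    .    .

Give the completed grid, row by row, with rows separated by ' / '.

From row 1, 600 − (125 + 95 + 65 + 155) gives (1,4) = 160.
Row 4 needs 600; the known cells sum to 485, so (4,5) = 115.
From column 2, 600 − (95 + 150 + 80 + 165) gives (2,2) = 110.
Using column 3: 65 + 105 + 175 + 135 + ? → (3,3) = 600 − 480 = 120.
Column 5: 155 + 170 + 60 + 115 + ? = 600, so (5,5) = 100.
From row 2, 600 − (110 + 105 + 75 + 170) gives (2,1) = 140.
Row 5 needs 600; the known cells sum to 470, so (5,4) = 130.
Column 1 needs 600; the known cells sum to 420, so (3,1) = 180.
Column 4 must total 600; the given cells sum to 510, so (3,4) = 90.

125 95 65 160 155 / 140 110 105 75 170 / 180 150 120 90 60 / 85 80 175 145 115 / 70 165 135 130 100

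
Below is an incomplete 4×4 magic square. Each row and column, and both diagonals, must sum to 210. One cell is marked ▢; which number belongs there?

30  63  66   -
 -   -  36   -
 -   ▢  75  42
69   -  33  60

Row 1 must total 210; the given cells sum to 159, so (1,4) = 51.
The remaining cell in row 4 is (4,2) = 210 − 162 = 48.
Column 4: 51 + 42 + 60 + ? = 210, so (2,4) = 57.
Main diagonal must total 210; the given cells sum to 165, so (2,2) = 45.
The remaining cell in anti-diagonal is (3,2) = 210 − 156 = 54.

54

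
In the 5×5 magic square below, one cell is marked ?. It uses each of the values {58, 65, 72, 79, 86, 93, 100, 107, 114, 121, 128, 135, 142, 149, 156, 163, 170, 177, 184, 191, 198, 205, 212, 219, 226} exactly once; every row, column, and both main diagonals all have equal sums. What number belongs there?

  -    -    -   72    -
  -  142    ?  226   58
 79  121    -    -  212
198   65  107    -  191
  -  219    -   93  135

184

The 25 entries sum to 3550, so each line sums to 3550/5 = 710.
Row 4 must total 710; the given cells sum to 561, so (4,4) = 149.
The remaining cell in column 2 is (1,2) = 710 − 547 = 163.
Using column 4: 72 + 226 + 149 + 93 + ? → (3,4) = 710 − 540 = 170.
Column 5: 58 + 212 + 191 + 135 + ? = 710, so (1,5) = 114.
Using row 3: 79 + 121 + 170 + 212 + ? → (3,3) = 710 − 582 = 128.
The remaining cell in main diagonal is (1,1) = 710 − 554 = 156.
The remaining cell in anti-diagonal is (5,1) = 710 − 533 = 177.
Row 1: 156 + 163 + 72 + 114 + ? = 710, so (1,3) = 205.
From row 5, 710 − (177 + 219 + 93 + 135) gives (5,3) = 86.
Using column 1: 156 + 79 + 198 + 177 + ? → (2,1) = 710 − 610 = 100.
Using column 3: 205 + 128 + 107 + 86 + ? → (2,3) = 710 − 526 = 184.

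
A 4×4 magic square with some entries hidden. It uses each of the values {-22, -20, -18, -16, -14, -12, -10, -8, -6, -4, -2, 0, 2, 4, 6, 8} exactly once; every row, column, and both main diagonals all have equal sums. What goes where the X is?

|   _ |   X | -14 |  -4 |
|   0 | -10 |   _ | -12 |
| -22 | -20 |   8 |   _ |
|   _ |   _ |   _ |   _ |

-2

The 16 entries sum to -112, so each line sums to -112/4 = -28.
Row 2 must total -28; the given cells sum to -22, so (2,3) = -6.
Row 3 needs -28; the known cells sum to -34, so (3,4) = 6.
Using column 3: -14 + (-6) + 8 + ? → (4,3) = -28 − (-12) = -16.
Column 4 needs -28; the known cells sum to -10, so (4,4) = -18.
The remaining cell in main diagonal is (1,1) = -28 − (-20) = -8.
From anti-diagonal, -28 − (-4 + (-6) + (-20)) gives (4,1) = 2.
Row 1 must total -28; the given cells sum to -26, so (1,2) = -2.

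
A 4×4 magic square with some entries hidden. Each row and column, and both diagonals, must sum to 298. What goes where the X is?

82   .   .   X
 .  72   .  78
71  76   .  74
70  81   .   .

Row 3: 71 + 76 + 74 + ? = 298, so (3,3) = 77.
Column 1 needs 298; the known cells sum to 223, so (2,1) = 75.
Column 2: 72 + 76 + 81 + ? = 298, so (1,2) = 69.
Using main diagonal: 82 + 72 + 77 + ? → (4,4) = 298 − 231 = 67.
From row 2, 298 − (75 + 72 + 78) gives (2,3) = 73.
The remaining cell in row 4 is (4,3) = 298 − 218 = 80.
Column 3 must total 298; the given cells sum to 230, so (1,3) = 68.
Column 4: 78 + 74 + 67 + ? = 298, so (1,4) = 79.

79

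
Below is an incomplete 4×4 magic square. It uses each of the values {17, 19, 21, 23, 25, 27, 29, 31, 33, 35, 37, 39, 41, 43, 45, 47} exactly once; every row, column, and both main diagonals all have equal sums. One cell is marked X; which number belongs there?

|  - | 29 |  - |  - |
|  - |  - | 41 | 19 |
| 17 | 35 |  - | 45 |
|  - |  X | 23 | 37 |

43

The 16 entries sum to 512, so each line sums to 512/4 = 128.
From row 3, 128 − (17 + 35 + 45) gives (3,3) = 31.
The remaining cell in column 3 is (1,3) = 128 − 95 = 33.
Column 4 needs 128; the known cells sum to 101, so (1,4) = 27.
Anti-diagonal must total 128; the given cells sum to 103, so (4,1) = 25.
Row 1: 29 + 33 + 27 + ? = 128, so (1,1) = 39.
The remaining cell in row 4 is (4,2) = 128 − 85 = 43.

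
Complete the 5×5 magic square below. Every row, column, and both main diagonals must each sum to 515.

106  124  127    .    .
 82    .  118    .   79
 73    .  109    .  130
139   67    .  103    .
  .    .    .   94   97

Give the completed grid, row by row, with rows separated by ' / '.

Column 1 needs 515; the known cells sum to 400, so (5,1) = 115.
Main diagonal must total 515; the given cells sum to 415, so (2,2) = 100.
The remaining cell in row 2 is (2,4) = 515 − 379 = 136.
From anti-diagonal, 515 − (136 + 109 + 67 + 115) gives (1,5) = 88.
From row 1, 515 − (106 + 124 + 127 + 88) gives (1,4) = 70.
Using column 4: 70 + 136 + 103 + 94 + ? → (3,4) = 515 − 403 = 112.
Using column 5: 88 + 79 + 130 + 97 + ? → (4,5) = 515 − 394 = 121.
The remaining cell in row 3 is (3,2) = 515 − 424 = 91.
Row 4 must total 515; the given cells sum to 430, so (4,3) = 85.
From column 2, 515 − (124 + 100 + 91 + 67) gives (5,2) = 133.
The remaining cell in column 3 is (5,3) = 515 − 439 = 76.

106 124 127 70 88 / 82 100 118 136 79 / 73 91 109 112 130 / 139 67 85 103 121 / 115 133 76 94 97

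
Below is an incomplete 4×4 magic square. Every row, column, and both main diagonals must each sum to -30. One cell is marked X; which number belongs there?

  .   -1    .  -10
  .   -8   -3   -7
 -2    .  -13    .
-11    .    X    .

0

From row 2, -30 − (-8 + (-3) + (-7)) gives (2,1) = -12.
Using column 1: -12 + (-2) + (-11) + ? → (1,1) = -30 − (-25) = -5.
The remaining cell in main diagonal is (4,4) = -30 − (-26) = -4.
Anti-diagonal must total -30; the given cells sum to -24, so (3,2) = -6.
Row 1: -5 + (-1) + (-10) + ? = -30, so (1,3) = -14.
Row 3 needs -30; the known cells sum to -21, so (3,4) = -9.
Column 2: -1 + (-8) + (-6) + ? = -30, so (4,2) = -15.
Column 3 needs -30; the known cells sum to -30, so (4,3) = 0.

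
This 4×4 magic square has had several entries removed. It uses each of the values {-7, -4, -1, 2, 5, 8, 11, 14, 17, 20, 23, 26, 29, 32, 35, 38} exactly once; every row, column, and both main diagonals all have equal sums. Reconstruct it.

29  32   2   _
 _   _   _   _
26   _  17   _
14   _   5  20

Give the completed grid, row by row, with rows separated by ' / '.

29 32 2 -1 / -7 -4 38 35 / 26 11 17 8 / 14 23 5 20

The 16 entries sum to 248, so each line sums to 248/4 = 62.
Row 1 must total 62; the given cells sum to 63, so (1,4) = -1.
Row 4: 14 + 5 + 20 + ? = 62, so (4,2) = 23.
Using column 1: 29 + 26 + 14 + ? → (2,1) = 62 − 69 = -7.
From column 3, 62 − (2 + 17 + 5) gives (2,3) = 38.
Main diagonal needs 62; the known cells sum to 66, so (2,2) = -4.
Anti-diagonal: -1 + 38 + 14 + ? = 62, so (3,2) = 11.
Row 2: -7 + (-4) + 38 + ? = 62, so (2,4) = 35.
Row 3: 26 + 11 + 17 + ? = 62, so (3,4) = 8.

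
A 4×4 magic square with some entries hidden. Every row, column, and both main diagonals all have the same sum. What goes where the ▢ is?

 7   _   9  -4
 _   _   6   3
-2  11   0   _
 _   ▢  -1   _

Column 3 is complete and sums to 14; that is the magic constant.
From row 1, 14 − (7 + 9 + (-4)) gives (1,2) = 2.
Row 3 must total 14; the given cells sum to 9, so (3,4) = 5.
Using column 4: -4 + 3 + 5 + ? → (4,4) = 14 − 4 = 10.
Main diagonal: 7 + 0 + 10 + ? = 14, so (2,2) = -3.
Anti-diagonal needs 14; the known cells sum to 13, so (4,1) = 1.
From row 2, 14 − (-3 + 6 + 3) gives (2,1) = 8.
Row 4: 1 + (-1) + 10 + ? = 14, so (4,2) = 4.

4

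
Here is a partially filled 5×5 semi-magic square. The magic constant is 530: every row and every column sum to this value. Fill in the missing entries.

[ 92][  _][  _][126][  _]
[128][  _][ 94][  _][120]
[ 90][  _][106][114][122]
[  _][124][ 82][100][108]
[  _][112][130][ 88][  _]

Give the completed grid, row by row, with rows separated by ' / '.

Row 3: 90 + 106 + 114 + 122 + ? = 530, so (3,2) = 98.
From row 4, 530 − (124 + 82 + 100 + 108) gives (4,1) = 116.
Column 1: 92 + 128 + 90 + 116 + ? = 530, so (5,1) = 104.
Column 3 must total 530; the given cells sum to 412, so (1,3) = 118.
Column 4: 126 + 114 + 100 + 88 + ? = 530, so (2,4) = 102.
The remaining cell in row 2 is (2,2) = 530 − 444 = 86.
Using row 5: 104 + 112 + 130 + 88 + ? → (5,5) = 530 − 434 = 96.
Using column 2: 86 + 98 + 124 + 112 + ? → (1,2) = 530 − 420 = 110.
Column 5: 120 + 122 + 108 + 96 + ? = 530, so (1,5) = 84.

92 110 118 126 84 / 128 86 94 102 120 / 90 98 106 114 122 / 116 124 82 100 108 / 104 112 130 88 96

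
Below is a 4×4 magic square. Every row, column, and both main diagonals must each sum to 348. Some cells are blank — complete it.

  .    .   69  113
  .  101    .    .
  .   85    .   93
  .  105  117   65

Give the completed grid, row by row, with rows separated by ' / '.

From row 4, 348 − (105 + 117 + 65) gives (4,1) = 61.
Using column 2: 101 + 85 + 105 + ? → (1,2) = 348 − 291 = 57.
The remaining cell in column 4 is (2,4) = 348 − 271 = 77.
Anti-diagonal: 113 + 85 + 61 + ? = 348, so (2,3) = 89.
From row 1, 348 − (57 + 69 + 113) gives (1,1) = 109.
The remaining cell in row 2 is (2,1) = 348 − 267 = 81.
From column 1, 348 − (109 + 81 + 61) gives (3,1) = 97.
Column 3 needs 348; the known cells sum to 275, so (3,3) = 73.

109 57 69 113 / 81 101 89 77 / 97 85 73 93 / 61 105 117 65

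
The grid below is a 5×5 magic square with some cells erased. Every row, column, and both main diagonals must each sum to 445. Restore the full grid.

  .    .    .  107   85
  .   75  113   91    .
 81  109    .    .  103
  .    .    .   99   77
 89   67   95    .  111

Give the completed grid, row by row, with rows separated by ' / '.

Row 5 must total 445; the given cells sum to 362, so (5,4) = 83.
Using column 4: 107 + 91 + 99 + 83 + ? → (3,4) = 445 − 380 = 65.
The remaining cell in column 5 is (2,5) = 445 − 376 = 69.
Row 2 needs 445; the known cells sum to 348, so (2,1) = 97.
From row 3, 445 − (81 + 109 + 65 + 103) gives (3,3) = 87.
Main diagonal: 75 + 87 + 99 + 111 + ? = 445, so (1,1) = 73.
The remaining cell in anti-diagonal is (4,2) = 445 − 352 = 93.
From column 1, 445 − (73 + 97 + 81 + 89) gives (4,1) = 105.
Column 2 needs 445; the known cells sum to 344, so (1,2) = 101.
From row 1, 445 − (73 + 101 + 107 + 85) gives (1,3) = 79.
Using row 4: 105 + 93 + 99 + 77 + ? → (4,3) = 445 − 374 = 71.

73 101 79 107 85 / 97 75 113 91 69 / 81 109 87 65 103 / 105 93 71 99 77 / 89 67 95 83 111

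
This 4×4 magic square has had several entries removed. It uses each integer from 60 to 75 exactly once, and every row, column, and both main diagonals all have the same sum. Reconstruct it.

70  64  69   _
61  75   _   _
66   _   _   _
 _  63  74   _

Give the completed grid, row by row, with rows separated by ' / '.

70 64 69 67 / 61 75 62 72 / 66 68 65 71 / 73 63 74 60

The entries are 60 through 75, which sum to 1080, so each line sums to 1080/4 = 270.
Row 1 must total 270; the given cells sum to 203, so (1,4) = 67.
Using column 1: 70 + 61 + 66 + ? → (4,1) = 270 − 197 = 73.
Using column 2: 64 + 75 + 63 + ? → (3,2) = 270 − 202 = 68.
Using anti-diagonal: 67 + 68 + 73 + ? → (2,3) = 270 − 208 = 62.
From row 2, 270 − (61 + 75 + 62) gives (2,4) = 72.
Using row 4: 73 + 63 + 74 + ? → (4,4) = 270 − 210 = 60.
Column 3 must total 270; the given cells sum to 205, so (3,3) = 65.
Using column 4: 67 + 72 + 60 + ? → (3,4) = 270 − 199 = 71.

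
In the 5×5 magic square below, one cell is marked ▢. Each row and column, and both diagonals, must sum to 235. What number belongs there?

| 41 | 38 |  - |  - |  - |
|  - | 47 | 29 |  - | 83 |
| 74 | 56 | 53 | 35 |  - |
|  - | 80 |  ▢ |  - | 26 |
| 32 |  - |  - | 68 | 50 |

Row 3: 74 + 56 + 53 + 35 + ? = 235, so (3,5) = 17.
From column 2, 235 − (38 + 47 + 56 + 80) gives (5,2) = 14.
The remaining cell in column 5 is (1,5) = 235 − 176 = 59.
The remaining cell in main diagonal is (4,4) = 235 − 191 = 44.
Anti-diagonal needs 235; the known cells sum to 224, so (2,4) = 11.
Using row 2: 47 + 29 + 11 + 83 + ? → (2,1) = 235 − 170 = 65.
Row 5 needs 235; the known cells sum to 164, so (5,3) = 71.
Using column 1: 41 + 65 + 74 + 32 + ? → (4,1) = 235 − 212 = 23.
From column 4, 235 − (11 + 35 + 44 + 68) gives (1,4) = 77.
Row 1 must total 235; the given cells sum to 215, so (1,3) = 20.
Using row 4: 23 + 80 + 44 + 26 + ? → (4,3) = 235 − 173 = 62.

62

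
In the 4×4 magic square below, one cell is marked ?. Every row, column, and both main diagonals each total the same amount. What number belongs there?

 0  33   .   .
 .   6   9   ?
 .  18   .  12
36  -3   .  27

Column 2 is complete and sums to 54; that is the magic constant.
Row 4 needs 54; the known cells sum to 60, so (4,3) = -6.
Main diagonal must total 54; the given cells sum to 33, so (3,3) = 21.
Anti-diagonal: 9 + 18 + 36 + ? = 54, so (1,4) = -9.
Row 1: 0 + 33 + (-9) + ? = 54, so (1,3) = 30.
Row 3: 18 + 21 + 12 + ? = 54, so (3,1) = 3.
Column 1: 0 + 3 + 36 + ? = 54, so (2,1) = 15.
The remaining cell in column 4 is (2,4) = 54 − 30 = 24.

24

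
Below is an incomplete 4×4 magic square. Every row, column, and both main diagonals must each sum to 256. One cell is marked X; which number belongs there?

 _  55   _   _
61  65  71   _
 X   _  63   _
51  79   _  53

69

The remaining cell in row 2 is (2,4) = 256 − 197 = 59.
Row 4 needs 256; the known cells sum to 183, so (4,3) = 73.
Column 2 must total 256; the given cells sum to 199, so (3,2) = 57.
From column 3, 256 − (71 + 63 + 73) gives (1,3) = 49.
From main diagonal, 256 − (65 + 63 + 53) gives (1,1) = 75.
From anti-diagonal, 256 − (71 + 57 + 51) gives (1,4) = 77.
The remaining cell in column 1 is (3,1) = 256 − 187 = 69.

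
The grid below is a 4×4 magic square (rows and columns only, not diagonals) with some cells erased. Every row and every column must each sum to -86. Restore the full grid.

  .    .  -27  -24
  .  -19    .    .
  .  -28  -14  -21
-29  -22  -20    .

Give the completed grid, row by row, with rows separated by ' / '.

-18 -17 -27 -24 / -16 -19 -25 -26 / -23 -28 -14 -21 / -29 -22 -20 -15

Row 3 needs -86; the known cells sum to -63, so (3,1) = -23.
The remaining cell in row 4 is (4,4) = -86 − (-71) = -15.
Using column 2: -19 + (-28) + (-22) + ? → (1,2) = -86 − (-69) = -17.
Column 3 needs -86; the known cells sum to -61, so (2,3) = -25.
Column 4 must total -86; the given cells sum to -60, so (2,4) = -26.
Using row 1: -17 + (-27) + (-24) + ? → (1,1) = -86 − (-68) = -18.
Row 2 must total -86; the given cells sum to -70, so (2,1) = -16.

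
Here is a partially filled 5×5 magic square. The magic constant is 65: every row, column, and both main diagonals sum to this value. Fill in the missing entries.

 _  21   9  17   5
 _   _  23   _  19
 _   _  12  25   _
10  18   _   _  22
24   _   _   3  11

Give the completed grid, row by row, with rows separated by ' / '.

13 21 9 17 5 / 2 15 23 6 19 / 16 4 12 25 8 / 10 18 1 14 22 / 24 7 20 3 11

The remaining cell in row 1 is (1,1) = 65 − 52 = 13.
Using column 5: 5 + 19 + 22 + 11 + ? → (3,5) = 65 − 57 = 8.
Using anti-diagonal: 5 + 12 + 18 + 24 + ? → (2,4) = 65 − 59 = 6.
Column 4: 17 + 6 + 25 + 3 + ? = 65, so (4,4) = 14.
The remaining cell in main diagonal is (2,2) = 65 − 50 = 15.
Row 2: 15 + 23 + 6 + 19 + ? = 65, so (2,1) = 2.
Row 4 needs 65; the known cells sum to 64, so (4,3) = 1.
From column 1, 65 − (13 + 2 + 10 + 24) gives (3,1) = 16.
The remaining cell in column 3 is (5,3) = 65 − 45 = 20.
Row 3 must total 65; the given cells sum to 61, so (3,2) = 4.
Row 5 needs 65; the known cells sum to 58, so (5,2) = 7.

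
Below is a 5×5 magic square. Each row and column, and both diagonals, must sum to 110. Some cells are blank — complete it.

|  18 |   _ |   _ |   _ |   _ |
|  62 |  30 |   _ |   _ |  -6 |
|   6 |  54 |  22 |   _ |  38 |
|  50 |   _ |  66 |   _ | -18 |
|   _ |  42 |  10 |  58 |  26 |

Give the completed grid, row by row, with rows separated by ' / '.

18 -14 34 2 70 / 62 30 -22 46 -6 / 6 54 22 -10 38 / 50 -2 66 14 -18 / -26 42 10 58 26

Row 3 must total 110; the given cells sum to 120, so (3,4) = -10.
Row 5 needs 110; the known cells sum to 136, so (5,1) = -26.
The remaining cell in column 5 is (1,5) = 110 − 40 = 70.
From main diagonal, 110 − (18 + 30 + 22 + 26) gives (4,4) = 14.
Row 4 needs 110; the known cells sum to 112, so (4,2) = -2.
Column 2: 30 + 54 + (-2) + 42 + ? = 110, so (1,2) = -14.
Anti-diagonal must total 110; the given cells sum to 64, so (2,4) = 46.
The remaining cell in row 2 is (2,3) = 110 − 132 = -22.
Column 3 needs 110; the known cells sum to 76, so (1,3) = 34.
Column 4 must total 110; the given cells sum to 108, so (1,4) = 2.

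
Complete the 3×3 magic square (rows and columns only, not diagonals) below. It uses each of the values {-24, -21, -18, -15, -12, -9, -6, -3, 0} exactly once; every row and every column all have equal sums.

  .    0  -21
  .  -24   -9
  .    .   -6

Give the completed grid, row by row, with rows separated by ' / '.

-15 0 -21 / -3 -24 -9 / -18 -12 -6

The 9 entries sum to -108, so each line sums to -108/3 = -36.
Row 1 needs -36; the known cells sum to -21, so (1,1) = -15.
The remaining cell in row 2 is (2,1) = -36 − (-33) = -3.
Column 1 must total -36; the given cells sum to -18, so (3,1) = -18.
Column 2: 0 + (-24) + ? = -36, so (3,2) = -12.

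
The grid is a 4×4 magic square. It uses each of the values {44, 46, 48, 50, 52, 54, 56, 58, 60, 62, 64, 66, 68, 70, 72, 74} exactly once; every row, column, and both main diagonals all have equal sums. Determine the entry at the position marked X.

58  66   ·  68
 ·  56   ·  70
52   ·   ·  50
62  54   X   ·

72

The 16 entries sum to 944, so each line sums to 944/4 = 236.
Row 1: 58 + 66 + 68 + ? = 236, so (1,3) = 44.
Using column 1: 58 + 52 + 62 + ? → (2,1) = 236 − 172 = 64.
Column 2 needs 236; the known cells sum to 176, so (3,2) = 60.
From column 4, 236 − (68 + 70 + 50) gives (4,4) = 48.
From main diagonal, 236 − (58 + 56 + 48) gives (3,3) = 74.
Anti-diagonal needs 236; the known cells sum to 190, so (2,3) = 46.
Row 4 must total 236; the given cells sum to 164, so (4,3) = 72.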